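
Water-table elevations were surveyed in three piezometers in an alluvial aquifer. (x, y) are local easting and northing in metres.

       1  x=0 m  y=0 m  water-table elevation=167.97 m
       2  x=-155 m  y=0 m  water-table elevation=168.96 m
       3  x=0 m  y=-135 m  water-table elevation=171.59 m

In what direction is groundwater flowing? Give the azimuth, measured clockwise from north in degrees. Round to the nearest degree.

013°

∂h/∂x = (168.96 − 167.97) / (-155 − 0) = -0.006387
∂h/∂y = (171.59 − 167.97) / (-135 − 0) = -0.02681
Flow direction (−∇h) has components (+0.006387 E, +0.02681 N).
Azimuth = atan2(E, N) = atan2(+0.006387, +0.02681) = 13.4° ≈ 013°.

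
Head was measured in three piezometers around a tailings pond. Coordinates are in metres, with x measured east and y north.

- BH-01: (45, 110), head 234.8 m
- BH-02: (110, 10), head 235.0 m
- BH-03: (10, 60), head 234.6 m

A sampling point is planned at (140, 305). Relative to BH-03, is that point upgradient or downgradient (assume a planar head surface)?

upgradient

Three-point gradient (reference BH-01): Δ to BH-02 = (65, -100, +0.2), Δ to BH-03 = (-35, -50, -0.2).
∂h/∂x = +0.004444, ∂h/∂y = +0.0008889 (det = -6750).
Head at (140, 305) = 234.8 + (+0.004444)·(95) + (+0.0008889)·(195) = 235.40 m.
That is higher than the 234.6 m at BH-03, so the point is upgradient.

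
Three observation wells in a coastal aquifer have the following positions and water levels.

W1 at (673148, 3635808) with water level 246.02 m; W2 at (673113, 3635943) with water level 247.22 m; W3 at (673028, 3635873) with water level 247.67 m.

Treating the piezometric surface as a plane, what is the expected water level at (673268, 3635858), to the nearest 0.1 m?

With h = a·x + b·y + c and W1 as origin, the differences give:
  (-35)·a + 135·b = +1.20
  (-120)·a + 65·b = +1.65
Eliminate b (×65 and ×135, subtract): 13925·a = -144.750 → a = ∂h/∂x = -0.01039
Back-substitute: b = ∂h/∂y = +0.006194.
h(673268, 3635858) = 246.02 + (-0.01039)·(120) + (+0.006194)·(50) = 246.02 -1.247 +0.310 = 245.082 m.

245.1 m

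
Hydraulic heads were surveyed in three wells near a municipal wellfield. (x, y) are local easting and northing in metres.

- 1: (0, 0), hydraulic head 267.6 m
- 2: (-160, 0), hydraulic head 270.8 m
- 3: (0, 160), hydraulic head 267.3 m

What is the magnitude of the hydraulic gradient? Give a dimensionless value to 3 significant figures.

0.0201

∂h/∂x = (270.8 − 267.6) / (-160 − 0) = -0.02000
∂h/∂y = (267.3 − 267.6) / (160 − 0) = -0.001875
|∇h| = √(-0.02000² + -0.001875²) = 0.02009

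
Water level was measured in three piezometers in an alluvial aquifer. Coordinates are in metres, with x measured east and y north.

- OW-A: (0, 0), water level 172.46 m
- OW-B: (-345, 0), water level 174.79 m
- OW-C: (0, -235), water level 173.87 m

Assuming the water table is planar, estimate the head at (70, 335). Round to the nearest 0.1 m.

∂h/∂x = (174.79 − 172.46) / (-345 − 0) = -0.006754
∂h/∂y = (173.87 − 172.46) / (-235 − 0) = -0.006000
h(70, 335) = 172.46 + (-0.006754)·(70) + (-0.006000)·(335) = 172.46 -0.473 -2.010 = 169.977 m.

170.0 m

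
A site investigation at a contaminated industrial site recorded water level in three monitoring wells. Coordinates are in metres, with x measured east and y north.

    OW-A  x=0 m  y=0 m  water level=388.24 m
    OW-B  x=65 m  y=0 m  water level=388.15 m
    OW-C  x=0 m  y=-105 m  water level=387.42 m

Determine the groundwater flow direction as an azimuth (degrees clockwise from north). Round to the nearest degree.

170°

∂h/∂x = (388.15 − 388.24) / (65 − 0) = -0.001385
∂h/∂y = (387.42 − 388.24) / (-105 − 0) = +0.007810
Flow direction (−∇h) has components (+0.001385 E, -0.007810 N).
Azimuth = atan2(E, N) = atan2(+0.001385, -0.007810) = 169.9° ≈ 170°.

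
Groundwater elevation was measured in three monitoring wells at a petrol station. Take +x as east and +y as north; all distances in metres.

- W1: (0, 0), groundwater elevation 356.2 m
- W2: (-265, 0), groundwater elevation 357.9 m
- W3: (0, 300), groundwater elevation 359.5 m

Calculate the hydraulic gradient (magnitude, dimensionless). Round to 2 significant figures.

0.013

∂h/∂x = (357.9 − 356.2) / (-265 − 0) = -0.006415
∂h/∂y = (359.5 − 356.2) / (300 − 0) = +0.01100
|∇h| = √(-0.006415² + 0.01100²) = 0.01273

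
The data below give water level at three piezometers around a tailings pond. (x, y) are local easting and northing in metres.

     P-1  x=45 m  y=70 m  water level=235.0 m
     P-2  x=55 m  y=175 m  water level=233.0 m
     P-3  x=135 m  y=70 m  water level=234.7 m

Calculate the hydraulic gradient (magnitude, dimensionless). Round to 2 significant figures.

Taking P-1 as reference: P-2−P-1 = (10, 105, -2.0); P-3−P-1 = (90, 0, -0.3).
Determinant of the coordinate differences = 10·0 − 90·105 = -9450.
∂h/∂x = [(-2.0)·0 − (-0.3)·105] / -9450 = -0.003333
∂h/∂y = [10·(-0.3) − 90·(-2.0)] / -9450 = -0.01873
|∇h| = √(-0.003333² + -0.01873²) = 0.01902

0.019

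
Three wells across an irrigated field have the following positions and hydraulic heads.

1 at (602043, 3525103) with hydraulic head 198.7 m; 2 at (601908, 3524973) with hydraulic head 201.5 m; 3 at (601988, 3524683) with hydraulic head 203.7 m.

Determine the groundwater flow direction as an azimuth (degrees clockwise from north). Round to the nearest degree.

045°

Taking 1 as reference: 2−1 = (-135, -130, +2.8); 3−1 = (-55, -420, +5.0).
Determinant of the coordinate differences = (-135)·(-420) − (-55)·(-130) = 49550.
∂h/∂x = [(+2.8)·(-420) − (+5.0)·(-130)] / 49550 = -0.01062
∂h/∂y = [(-135)·(+5.0) − (-55)·(+2.8)] / 49550 = -0.01051
Flow direction (−∇h) has components (+0.01062 E, +0.01051 N).
Azimuth = atan2(E, N) = atan2(+0.01062, +0.01051) = 45.3° ≈ 045°.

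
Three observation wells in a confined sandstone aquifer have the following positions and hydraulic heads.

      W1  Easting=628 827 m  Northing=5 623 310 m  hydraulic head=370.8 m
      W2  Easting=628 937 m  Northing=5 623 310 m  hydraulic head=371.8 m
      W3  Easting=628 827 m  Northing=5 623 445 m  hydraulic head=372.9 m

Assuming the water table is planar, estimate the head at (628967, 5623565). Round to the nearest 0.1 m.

376.0 m

∂h/∂x = (371.8 − 370.8) / (628937 − 628827) = +0.009091
∂h/∂y = (372.9 − 370.8) / (5623445 − 5623310) = +0.01556
h(628967, 5623565) = 370.8 + (+0.009091)·(140) + (+0.01556)·(255) = 370.8 +1.273 +3.967 = 376.039 m.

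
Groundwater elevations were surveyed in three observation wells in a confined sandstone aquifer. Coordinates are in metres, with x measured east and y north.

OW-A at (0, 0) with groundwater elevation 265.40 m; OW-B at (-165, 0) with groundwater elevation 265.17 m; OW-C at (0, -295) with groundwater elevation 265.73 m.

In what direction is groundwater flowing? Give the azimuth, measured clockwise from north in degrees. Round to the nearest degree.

∂h/∂x = (265.17 − 265.40) / (-165 − 0) = +0.001394
∂h/∂y = (265.73 − 265.40) / (-295 − 0) = -0.001119
Flow direction (−∇h) has components (-0.001394 E, +0.001119 N).
Azimuth = atan2(E, N) = atan2(-0.001394, +0.001119) = 308.7° ≈ 309°.

309°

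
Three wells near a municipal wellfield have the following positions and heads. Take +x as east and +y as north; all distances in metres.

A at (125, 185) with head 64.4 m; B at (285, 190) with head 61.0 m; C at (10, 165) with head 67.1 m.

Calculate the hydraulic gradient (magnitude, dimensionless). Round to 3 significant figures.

With h = a·x + b·y + c and A as origin, the differences give:
  160·a + 5·b = -3.4
  (-115)·a + (-20)·b = +2.7
Eliminate b (×(-20) and ×5, subtract): -2625·a = 54.50 → a = ∂h/∂x = -0.02076
Back-substitute: b = ∂h/∂y = -0.01562.
|∇h| = √(-0.02076² + -0.01562²) = 0.02598

0.0260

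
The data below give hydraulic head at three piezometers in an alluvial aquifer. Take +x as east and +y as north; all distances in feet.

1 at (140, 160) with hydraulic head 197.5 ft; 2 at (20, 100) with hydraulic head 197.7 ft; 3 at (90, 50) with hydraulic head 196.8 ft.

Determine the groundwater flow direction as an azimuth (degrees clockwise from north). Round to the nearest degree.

146°

With h = a·x + b·y + c and 1 as origin, the differences give:
  (-120)·a + (-60)·b = +0.2
  (-50)·a + (-110)·b = -0.7
Eliminate b (×(-110) and ×(-60), subtract): 10200·a = -64.00 → a = ∂h/∂x = -0.006275
Back-substitute: b = ∂h/∂y = +0.009216.
Flow direction (−∇h) has components (+0.006275 E, -0.009216 N).
Azimuth = atan2(E, N) = atan2(+0.006275, -0.009216) = 145.8° ≈ 146°.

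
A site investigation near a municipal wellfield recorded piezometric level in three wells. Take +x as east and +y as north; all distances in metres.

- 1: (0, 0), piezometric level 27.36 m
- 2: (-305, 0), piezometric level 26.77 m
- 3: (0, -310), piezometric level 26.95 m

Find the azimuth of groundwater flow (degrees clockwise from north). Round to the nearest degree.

236°

∂h/∂x = (26.77 − 27.36) / (-305 − 0) = +0.001934
∂h/∂y = (26.95 − 27.36) / (-310 − 0) = +0.001323
Flow direction (−∇h) has components (-0.001934 E, -0.001323 N).
Azimuth = atan2(E, N) = atan2(-0.001934, -0.001323) = 235.6° ≈ 236°.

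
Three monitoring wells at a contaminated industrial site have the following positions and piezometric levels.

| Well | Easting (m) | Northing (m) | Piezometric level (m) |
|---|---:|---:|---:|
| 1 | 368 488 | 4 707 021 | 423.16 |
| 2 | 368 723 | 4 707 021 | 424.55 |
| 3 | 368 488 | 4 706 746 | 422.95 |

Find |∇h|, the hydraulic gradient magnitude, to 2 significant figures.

∂h/∂x = (424.55 − 423.16) / (368723 − 368488) = +0.005915
∂h/∂y = (422.95 − 423.16) / (4706746 − 4707021) = +0.0007636
|∇h| = √(0.005915² + 0.0007636²) = 0.005964

0.0060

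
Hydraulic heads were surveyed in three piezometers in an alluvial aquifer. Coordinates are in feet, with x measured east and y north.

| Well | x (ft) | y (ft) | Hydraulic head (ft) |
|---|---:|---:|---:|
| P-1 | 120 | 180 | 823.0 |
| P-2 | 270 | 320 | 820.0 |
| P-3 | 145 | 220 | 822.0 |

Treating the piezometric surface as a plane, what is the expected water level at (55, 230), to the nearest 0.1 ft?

Taking P-1 as reference: P-2−P-1 = (150, 140, -3.0); P-3−P-1 = (25, 40, -1.0).
Determinant of the coordinate differences = 150·40 − 25·140 = 2500.
∂h/∂x = [(-3.0)·40 − (-1.0)·140] / 2500 = +0.008000
∂h/∂y = [150·(-1.0) − 25·(-3.0)] / 2500 = -0.03000
h(55, 230) = 823.0 + (+0.008000)·(-65) + (-0.03000)·(50) = 823.0 -0.520 -1.500 = 820.980 ft.

821.0 ft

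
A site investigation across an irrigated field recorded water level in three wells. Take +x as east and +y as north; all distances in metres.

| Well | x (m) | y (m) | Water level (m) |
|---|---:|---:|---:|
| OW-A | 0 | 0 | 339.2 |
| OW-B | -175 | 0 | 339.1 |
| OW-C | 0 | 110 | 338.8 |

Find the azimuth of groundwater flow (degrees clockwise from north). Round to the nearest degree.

351°

∂h/∂x = (339.1 − 339.2) / (-175 − 0) = +0.0005714
∂h/∂y = (338.8 − 339.2) / (110 − 0) = -0.003636
Flow direction (−∇h) has components (-0.0005714 E, +0.003636 N).
Azimuth = atan2(E, N) = atan2(-0.0005714, +0.003636) = 351.1° ≈ 351°.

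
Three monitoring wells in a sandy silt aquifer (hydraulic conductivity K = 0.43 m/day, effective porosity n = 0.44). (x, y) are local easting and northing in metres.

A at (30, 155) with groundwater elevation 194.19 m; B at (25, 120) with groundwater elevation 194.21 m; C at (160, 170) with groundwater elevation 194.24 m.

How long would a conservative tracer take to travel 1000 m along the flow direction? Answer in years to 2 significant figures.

3600 years

Differences from A: to B (Δx, Δy, Δh) = (-5, -35, +0.02); to C = (130, 15, +0.05).
Determinant of the coordinate differences = (-5)·15 − 130·(-35) = 4475.
∂h/∂x = [(+0.02)·15 − (+0.05)·(-35)] / 4475 = +0.0004581
∂h/∂y = [(-5)·(+0.05) − 130·(+0.02)] / 4475 = -0.0006369
|∇h| = √(0.0004581² + -0.0006369²) = 0.0007845
Seepage velocity v = K·i/n = 0.43 × 0.0007845 / 0.44 = 0.0007667 m/day.
t = 1000 / 0.0007667 = 1.304e+06 days = 3.57e+03 years.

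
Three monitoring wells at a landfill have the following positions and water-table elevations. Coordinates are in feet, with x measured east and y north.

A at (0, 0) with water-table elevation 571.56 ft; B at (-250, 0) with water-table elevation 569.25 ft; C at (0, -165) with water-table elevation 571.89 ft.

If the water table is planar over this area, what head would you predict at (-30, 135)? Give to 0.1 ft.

571.0 ft

∂h/∂x = (569.25 − 571.56) / (-250 − 0) = +0.009240
∂h/∂y = (571.89 − 571.56) / (-165 − 0) = -0.002000
h(-30, 135) = 571.56 + (+0.009240)·(-30) + (-0.002000)·(135) = 571.56 -0.277 -0.270 = 571.013 ft.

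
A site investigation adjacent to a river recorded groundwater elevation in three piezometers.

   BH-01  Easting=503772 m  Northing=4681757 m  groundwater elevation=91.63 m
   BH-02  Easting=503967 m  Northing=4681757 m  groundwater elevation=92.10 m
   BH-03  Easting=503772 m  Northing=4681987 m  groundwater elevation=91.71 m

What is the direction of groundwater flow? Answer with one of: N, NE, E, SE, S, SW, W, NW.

W

∂h/∂x = (92.10 − 91.63) / (503967 − 503772) = +0.002410
∂h/∂y = (91.71 − 91.63) / (4681987 − 4681757) = +0.0003478
Flow = −∇h = (-0.002410 east, -0.0003478 north), which points west.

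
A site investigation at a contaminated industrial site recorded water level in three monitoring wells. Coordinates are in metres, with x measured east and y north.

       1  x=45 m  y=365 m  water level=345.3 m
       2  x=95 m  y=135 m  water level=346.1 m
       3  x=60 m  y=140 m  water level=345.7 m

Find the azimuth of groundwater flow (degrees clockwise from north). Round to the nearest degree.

275°

Taking 1 as reference: 2−1 = (50, -230, +0.8); 3−1 = (15, -225, +0.4).
Solve a·Δx + b·Δy = Δh: det = 50·(-225) − 15·(-230) = -7800.
∂h/∂x = [(+0.8)·(-225) − (+0.4)·(-230)] / -7800 = +0.01128
∂h/∂y = [50·(+0.4) − 15·(+0.8)] / -7800 = -0.001026
Flow direction (−∇h) has components (-0.01128 E, +0.001026 N).
Azimuth = atan2(E, N) = atan2(-0.01128, +0.001026) = 275.2° ≈ 275°.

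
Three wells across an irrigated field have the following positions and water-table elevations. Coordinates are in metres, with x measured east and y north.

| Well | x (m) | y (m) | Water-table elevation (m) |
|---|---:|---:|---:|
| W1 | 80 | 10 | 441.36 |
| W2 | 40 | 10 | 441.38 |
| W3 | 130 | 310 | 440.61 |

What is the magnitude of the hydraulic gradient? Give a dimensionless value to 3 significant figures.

0.00247

With h = a·x + b·y + c and W1 as origin, the differences give:
  (-40)·a + 0·b = +0.02
  50·a + 300·b = -0.75
Eliminate b (×300 and ×0, subtract): -12000·a = 6.000 → a = ∂h/∂x = -0.0005000
Back-substitute: b = ∂h/∂y = -0.002417.
|∇h| = √(-0.0005000² + -0.002417²) = 0.002468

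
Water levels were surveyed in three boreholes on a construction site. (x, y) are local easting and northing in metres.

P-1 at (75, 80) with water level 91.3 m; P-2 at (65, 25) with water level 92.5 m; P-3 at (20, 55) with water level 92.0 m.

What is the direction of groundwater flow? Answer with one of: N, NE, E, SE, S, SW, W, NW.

N

Taking P-1 as reference: P-2−P-1 = (-10, -55, +1.2); P-3−P-1 = (-55, -25, +0.7).
Solve a·Δx + b·Δy = Δh: det = (-10)·(-25) − (-55)·(-55) = -2775.
∂h/∂x = [(+1.2)·(-25) − (+0.7)·(-55)] / -2775 = -0.003063
∂h/∂y = [(-10)·(+0.7) − (-55)·(+1.2)] / -2775 = -0.02126
Flow = −∇h = (+0.003063 east, +0.02126 north), which points north.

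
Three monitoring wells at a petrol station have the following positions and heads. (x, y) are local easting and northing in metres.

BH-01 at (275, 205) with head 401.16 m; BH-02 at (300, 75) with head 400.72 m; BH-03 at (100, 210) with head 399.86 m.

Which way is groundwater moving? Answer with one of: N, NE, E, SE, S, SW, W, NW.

Taking BH-01 as reference: BH-02−BH-01 = (25, -130, -0.44); BH-03−BH-01 = (-175, 5, -1.30).
Solve a·Δx + b·Δy = Δh: det = 25·5 − (-175)·(-130) = -22625.
∂h/∂x = [(-0.44)·5 − (-1.30)·(-130)] / -22625 = +0.007567
∂h/∂y = [25·(-1.30) − (-175)·(-0.44)] / -22625 = +0.004840
Flow = −∇h = (-0.007567 east, -0.004840 north), which points southwest.

SW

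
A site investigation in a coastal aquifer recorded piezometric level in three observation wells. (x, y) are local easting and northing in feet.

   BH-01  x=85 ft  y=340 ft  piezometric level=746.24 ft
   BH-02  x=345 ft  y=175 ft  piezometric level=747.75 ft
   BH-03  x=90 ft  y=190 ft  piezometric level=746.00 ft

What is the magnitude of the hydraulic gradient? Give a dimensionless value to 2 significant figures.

0.0072

Three-point gradient (reference BH-01): Δ to BH-02 = (260, -165, +1.51), Δ to BH-03 = (5, -150, -0.24).
∂h/∂x = +0.006971, ∂h/∂y = +0.001832 (det = -38175).
|∇h| = √(0.006971² + 0.001832²) = 0.007208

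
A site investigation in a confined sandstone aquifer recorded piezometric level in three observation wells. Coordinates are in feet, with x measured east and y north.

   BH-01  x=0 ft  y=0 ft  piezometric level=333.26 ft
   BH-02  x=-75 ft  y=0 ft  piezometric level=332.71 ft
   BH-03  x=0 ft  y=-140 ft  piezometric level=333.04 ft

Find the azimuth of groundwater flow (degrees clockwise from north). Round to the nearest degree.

∂h/∂x = (332.71 − 333.26) / (-75 − 0) = +0.007333
∂h/∂y = (333.04 − 333.26) / (-140 − 0) = +0.001571
Flow direction (−∇h) has components (-0.007333 E, -0.001571 N).
Azimuth = atan2(E, N) = atan2(-0.007333, -0.001571) = 257.9° ≈ 258°.

258°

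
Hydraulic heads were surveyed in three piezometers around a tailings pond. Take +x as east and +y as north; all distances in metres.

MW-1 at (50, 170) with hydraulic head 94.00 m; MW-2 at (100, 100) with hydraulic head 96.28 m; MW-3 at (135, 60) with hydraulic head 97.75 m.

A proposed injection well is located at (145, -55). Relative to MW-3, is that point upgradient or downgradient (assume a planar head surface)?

upgradient

Taking MW-1 as reference: MW-2−MW-1 = (50, -70, +2.28); MW-3−MW-1 = (85, -110, +3.75).
Determinant of the coordinate differences = 50·(-110) − 85·(-70) = 450.
∂h/∂x = [(+2.28)·(-110) − (+3.75)·(-70)] / 450 = +0.02600
∂h/∂y = [50·(+3.75) − 85·(+2.28)] / 450 = -0.01400
Head at (145, -55) = 94.00 + (+0.02600)·(95) + (-0.01400)·(-225) = 99.62 m.
That is higher than the 97.75 m at MW-3, so the point is upgradient.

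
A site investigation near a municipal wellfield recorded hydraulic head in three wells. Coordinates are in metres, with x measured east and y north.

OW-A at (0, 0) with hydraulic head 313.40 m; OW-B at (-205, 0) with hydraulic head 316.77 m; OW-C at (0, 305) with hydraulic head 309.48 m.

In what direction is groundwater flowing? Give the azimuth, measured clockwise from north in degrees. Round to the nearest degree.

∂h/∂x = (316.77 − 313.40) / (-205 − 0) = -0.01644
∂h/∂y = (309.48 − 313.40) / (305 − 0) = -0.01285
Flow direction (−∇h) has components (+0.01644 E, +0.01285 N).
Azimuth = atan2(E, N) = atan2(+0.01644, +0.01285) = 52.0° ≈ 052°.

052°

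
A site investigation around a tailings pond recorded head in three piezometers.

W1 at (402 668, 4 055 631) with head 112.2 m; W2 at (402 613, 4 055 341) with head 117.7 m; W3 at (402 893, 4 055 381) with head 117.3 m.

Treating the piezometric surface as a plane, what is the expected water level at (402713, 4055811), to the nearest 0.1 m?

With h = a·x + b·y + c and W1 as origin, the differences give:
  (-55)·a + (-290)·b = +5.5
  225·a + (-250)·b = +5.1
Eliminate b (×(-250) and ×(-290), subtract): 79000·a = 104.00 → a = ∂h/∂x = +0.001316
Back-substitute: b = ∂h/∂y = -0.01922.
h(402713, 4055811) = 112.2 + (+0.001316)·(45) + (-0.01922)·(180) = 112.2 +0.059 -3.459 = 108.801 m.

108.8 m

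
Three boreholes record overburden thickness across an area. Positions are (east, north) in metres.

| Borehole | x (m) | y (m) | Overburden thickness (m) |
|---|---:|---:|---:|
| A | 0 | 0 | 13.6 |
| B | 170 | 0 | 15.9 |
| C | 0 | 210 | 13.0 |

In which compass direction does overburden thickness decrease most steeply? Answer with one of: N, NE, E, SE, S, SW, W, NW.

∂d/∂x = (15.9 − 13.6) / (170 − 0) = +0.01353
∂d/∂y = (13.0 − 13.6) / (210 − 0) = -0.002857
Steepest decrease is along −∇f = (-0.01353 E, +0.002857 N) → west.

W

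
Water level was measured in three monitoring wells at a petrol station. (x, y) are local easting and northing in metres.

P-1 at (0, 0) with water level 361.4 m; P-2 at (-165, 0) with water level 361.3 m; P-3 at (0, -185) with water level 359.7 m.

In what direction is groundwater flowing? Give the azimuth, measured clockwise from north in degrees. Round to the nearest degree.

∂h/∂x = (361.3 − 361.4) / (-165 − 0) = +0.0006061
∂h/∂y = (359.7 − 361.4) / (-185 − 0) = +0.009189
Flow direction (−∇h) has components (-0.0006061 E, -0.009189 N).
Azimuth = atan2(E, N) = atan2(-0.0006061, -0.009189) = 183.8° ≈ 184°.

184°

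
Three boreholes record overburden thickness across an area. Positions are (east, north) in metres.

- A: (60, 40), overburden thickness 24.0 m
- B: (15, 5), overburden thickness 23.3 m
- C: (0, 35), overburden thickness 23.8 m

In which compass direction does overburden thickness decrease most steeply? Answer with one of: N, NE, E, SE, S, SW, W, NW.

Differences from A: to B (Δx, Δy, Δh) = (-45, -35, -0.7); to C = (-60, -5, -0.2).
Solve a·Δx + b·Δy = Δd: det = (-45)·(-5) − (-60)·(-35) = -1875.
∂d/∂x = [(-0.7)·(-5) − (-0.2)·(-35)] / -1875 = +0.001867
∂d/∂y = [(-45)·(-0.2) − (-60)·(-0.7)] / -1875 = +0.01760
Steepest decrease is along −∇f = (-0.001867 E, -0.01760 N) → south.

S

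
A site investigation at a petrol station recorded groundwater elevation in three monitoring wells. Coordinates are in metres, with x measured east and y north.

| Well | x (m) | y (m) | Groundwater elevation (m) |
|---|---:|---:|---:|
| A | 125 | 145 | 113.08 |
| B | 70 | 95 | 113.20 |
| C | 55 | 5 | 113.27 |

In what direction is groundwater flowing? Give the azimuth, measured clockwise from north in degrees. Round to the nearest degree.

074°

Taking A as reference: B−A = (-55, -50, +0.12); C−A = (-70, -140, +0.19).
Determinant of the coordinate differences = (-55)·(-140) − (-70)·(-50) = 4200.
∂h/∂x = [(+0.12)·(-140) − (+0.19)·(-50)] / 4200 = -0.001738
∂h/∂y = [(-55)·(+0.19) − (-70)·(+0.12)] / 4200 = -0.0004881
Flow direction (−∇h) has components (+0.001738 E, +0.0004881 N).
Azimuth = atan2(E, N) = atan2(+0.001738, +0.0004881) = 74.3° ≈ 074°.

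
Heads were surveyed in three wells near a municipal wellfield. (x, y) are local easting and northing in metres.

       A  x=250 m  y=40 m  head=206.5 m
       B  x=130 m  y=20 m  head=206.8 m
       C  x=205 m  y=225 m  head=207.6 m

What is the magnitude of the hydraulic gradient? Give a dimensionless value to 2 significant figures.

Three-point gradient (reference A): Δ to B = (-120, -20, +0.3), Δ to C = (-45, 185, +1.1).
∂h/∂x = -0.003355, ∂h/∂y = +0.005130 (det = -23100).
|∇h| = √(-0.003355² + 0.005130²) = 0.00613

0.0061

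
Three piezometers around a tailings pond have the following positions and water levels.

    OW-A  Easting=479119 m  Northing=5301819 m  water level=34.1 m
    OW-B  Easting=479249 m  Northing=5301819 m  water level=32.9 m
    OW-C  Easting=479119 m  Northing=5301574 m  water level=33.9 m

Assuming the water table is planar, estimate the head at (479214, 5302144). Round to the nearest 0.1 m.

33.5 m

∂h/∂x = (32.9 − 34.1) / (479249 − 479119) = -0.009231
∂h/∂y = (33.9 − 34.1) / (5301574 − 5301819) = +0.0008163
h(479214, 5302144) = 34.1 + (-0.009231)·(95) + (+0.0008163)·(325) = 34.1 -0.877 +0.265 = 33.488 m.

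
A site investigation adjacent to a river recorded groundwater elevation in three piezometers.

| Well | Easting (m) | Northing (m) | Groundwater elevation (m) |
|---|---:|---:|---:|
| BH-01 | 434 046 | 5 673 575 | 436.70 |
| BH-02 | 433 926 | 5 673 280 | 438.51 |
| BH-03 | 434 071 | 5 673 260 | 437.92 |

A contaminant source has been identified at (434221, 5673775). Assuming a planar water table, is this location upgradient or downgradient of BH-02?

Differences from BH-01: to BH-02 (Δx, Δy, Δh) = (-120, -295, +1.81); to BH-03 = (25, -315, +1.22).
Solve a·Δx + b·Δy = Δh: det = (-120)·(-315) − 25·(-295) = 45175.
∂h/∂x = [(+1.81)·(-315) − (+1.22)·(-295)] / 45175 = -0.004654
∂h/∂y = [(-120)·(+1.22) − 25·(+1.81)] / 45175 = -0.004242
Head at (434221, 5673775) = 436.70 + (-0.004654)·(175) + (-0.004242)·(200) = 435.04 m.
That is lower than the 438.51 m at BH-02, so the point is downgradient.

downgradient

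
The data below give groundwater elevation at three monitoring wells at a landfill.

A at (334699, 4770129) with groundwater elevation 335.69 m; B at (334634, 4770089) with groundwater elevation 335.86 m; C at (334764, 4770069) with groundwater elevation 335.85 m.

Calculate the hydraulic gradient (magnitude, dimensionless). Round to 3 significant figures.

Taking A as reference: B−A = (-65, -40, +0.17); C−A = (65, -60, +0.16).
Determinant of the coordinate differences = (-65)·(-60) − 65·(-40) = 6500.
∂h/∂x = [(+0.17)·(-60) − (+0.16)·(-40)] / 6500 = -0.0005846
∂h/∂y = [(-65)·(+0.16) − 65·(+0.17)] / 6500 = -0.003300
|∇h| = √(-0.0005846² + -0.003300²) = 0.003351

0.00335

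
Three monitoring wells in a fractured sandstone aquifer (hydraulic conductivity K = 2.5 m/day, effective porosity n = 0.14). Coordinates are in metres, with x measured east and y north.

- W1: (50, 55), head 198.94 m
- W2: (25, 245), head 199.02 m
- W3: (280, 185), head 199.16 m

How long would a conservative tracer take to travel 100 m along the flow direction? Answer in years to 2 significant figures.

With h = a·x + b·y + c and W1 as origin, the differences give:
  (-25)·a + 190·b = +0.08
  230·a + 130·b = +0.22
Eliminate b (×130 and ×190, subtract): -46950·a = -31.400 → a = ∂h/∂x = +0.0006688
Back-substitute: b = ∂h/∂y = +0.0005091.
|∇h| = √(0.0006688² + 0.0005091²) = 0.0008405
Seepage velocity v = K·i/n = 2.5 × 0.0008405 / 0.14 = 0.01501 m/day.
t = 100 / 0.01501 = 6662 days = 18.2 years.

18 years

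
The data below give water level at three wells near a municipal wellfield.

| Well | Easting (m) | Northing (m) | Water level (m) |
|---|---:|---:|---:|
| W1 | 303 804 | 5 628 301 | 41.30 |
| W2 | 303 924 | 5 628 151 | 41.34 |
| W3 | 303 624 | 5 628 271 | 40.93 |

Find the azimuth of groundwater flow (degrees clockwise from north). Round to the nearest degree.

With h = a·x + b·y + c and W1 as origin, the differences give:
  120·a + (-150)·b = +0.04
  (-180)·a + (-30)·b = -0.37
Eliminate b (×(-30) and ×(-150), subtract): -30600·a = -56.700 → a = ∂h/∂x = +0.001853
Back-substitute: b = ∂h/∂y = +0.001216.
Flow direction (−∇h) has components (-0.001853 E, -0.001216 N).
Azimuth = atan2(E, N) = atan2(-0.001853, -0.001216) = 236.7° ≈ 237°.

237°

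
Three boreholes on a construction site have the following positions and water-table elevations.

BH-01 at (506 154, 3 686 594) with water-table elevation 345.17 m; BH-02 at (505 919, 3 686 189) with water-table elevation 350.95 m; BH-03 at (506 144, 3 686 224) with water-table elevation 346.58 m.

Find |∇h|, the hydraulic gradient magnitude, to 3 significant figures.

0.0192

Taking BH-01 as reference: BH-02−BH-01 = (-235, -405, +5.78); BH-03−BH-01 = (-10, -370, +1.41).
Determinant of the coordinate differences = (-235)·(-370) − (-10)·(-405) = 82900.
∂h/∂x = [(+5.78)·(-370) − (+1.41)·(-405)] / 82900 = -0.01891
∂h/∂y = [(-235)·(+1.41) − (-10)·(+5.78)] / 82900 = -0.003300
|∇h| = √(-0.01891² + -0.003300²) = 0.0192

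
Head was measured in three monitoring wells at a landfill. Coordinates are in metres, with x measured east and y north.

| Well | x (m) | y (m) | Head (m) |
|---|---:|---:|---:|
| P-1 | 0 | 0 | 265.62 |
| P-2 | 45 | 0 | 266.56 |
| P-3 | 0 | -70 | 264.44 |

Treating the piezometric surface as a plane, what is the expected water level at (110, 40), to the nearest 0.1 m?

268.6 m

∂h/∂x = (266.56 − 265.62) / (45 − 0) = +0.02089
∂h/∂y = (264.44 − 265.62) / (-70 − 0) = +0.01686
h(110, 40) = 265.62 + (+0.02089)·(110) + (+0.01686)·(40) = 265.62 +2.298 +0.674 = 268.592 m.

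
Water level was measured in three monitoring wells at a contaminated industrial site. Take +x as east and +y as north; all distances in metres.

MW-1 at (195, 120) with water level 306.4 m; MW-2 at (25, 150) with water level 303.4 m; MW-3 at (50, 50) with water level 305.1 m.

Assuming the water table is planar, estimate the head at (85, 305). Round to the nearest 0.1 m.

Differences from MW-1: to MW-2 (Δx, Δy, Δh) = (-170, 30, -3.0); to MW-3 = (-145, -70, -1.3).
Determinant of the coordinate differences = (-170)·(-70) − (-145)·30 = 16250.
∂h/∂x = [(-3.0)·(-70) − (-1.3)·30] / 16250 = +0.01532
∂h/∂y = [(-170)·(-1.3) − (-145)·(-3.0)] / 16250 = -0.01317
h(85, 305) = 306.4 + (+0.01532)·(-110) + (-0.01317)·(185) = 306.4 -1.686 -2.436 = 302.278 m.

302.3 m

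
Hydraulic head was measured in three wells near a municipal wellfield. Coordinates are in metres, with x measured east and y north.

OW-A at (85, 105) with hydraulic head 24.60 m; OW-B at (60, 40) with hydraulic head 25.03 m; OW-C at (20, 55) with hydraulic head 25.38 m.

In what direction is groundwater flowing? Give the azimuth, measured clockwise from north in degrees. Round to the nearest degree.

074°

Differences from OW-A: to OW-B (Δx, Δy, Δh) = (-25, -65, +0.43); to OW-C = (-65, -50, +0.78).
Solve a·Δx + b·Δy = Δh: det = (-25)·(-50) − (-65)·(-65) = -2975.
∂h/∂x = [(+0.43)·(-50) − (+0.78)·(-65)] / -2975 = -0.009815
∂h/∂y = [(-25)·(+0.78) − (-65)·(+0.43)] / -2975 = -0.002840
Flow direction (−∇h) has components (+0.009815 E, +0.002840 N).
Azimuth = atan2(E, N) = atan2(+0.009815, +0.002840) = 73.9° ≈ 074°.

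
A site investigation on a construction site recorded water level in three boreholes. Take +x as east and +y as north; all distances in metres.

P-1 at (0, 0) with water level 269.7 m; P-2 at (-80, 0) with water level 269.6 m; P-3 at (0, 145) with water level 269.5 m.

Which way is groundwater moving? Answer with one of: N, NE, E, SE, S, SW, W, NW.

∂h/∂x = (269.6 − 269.7) / (-80 − 0) = +0.001250
∂h/∂y = (269.5 − 269.7) / (145 − 0) = -0.001379
Flow = −∇h = (-0.001250 east, +0.001379 north), which points northwest.

NW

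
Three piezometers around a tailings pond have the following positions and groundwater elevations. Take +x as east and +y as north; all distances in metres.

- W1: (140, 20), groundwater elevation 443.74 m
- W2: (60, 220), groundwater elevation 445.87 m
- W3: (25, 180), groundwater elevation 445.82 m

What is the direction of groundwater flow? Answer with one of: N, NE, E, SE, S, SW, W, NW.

Differences from W1: to W2 (Δx, Δy, Δh) = (-80, 200, +2.13); to W3 = (-115, 160, +2.08).
Determinant of the coordinate differences = (-80)·160 − (-115)·200 = 10200.
∂h/∂x = [(+2.13)·160 − (+2.08)·200] / 10200 = -0.007373
∂h/∂y = [(-80)·(+2.08) − (-115)·(+2.13)] / 10200 = +0.007701
Flow = −∇h = (+0.007373 east, -0.007701 north), which points southeast.

SE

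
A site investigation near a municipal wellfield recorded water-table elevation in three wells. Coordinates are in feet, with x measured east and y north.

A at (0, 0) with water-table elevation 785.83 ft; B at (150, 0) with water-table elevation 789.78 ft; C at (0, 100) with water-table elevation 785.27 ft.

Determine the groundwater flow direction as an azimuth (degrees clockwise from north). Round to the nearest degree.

282°

∂h/∂x = (789.78 − 785.83) / (150 − 0) = +0.02633
∂h/∂y = (785.27 − 785.83) / (100 − 0) = -0.005600
Flow direction (−∇h) has components (-0.02633 E, +0.005600 N).
Azimuth = atan2(E, N) = atan2(-0.02633, +0.005600) = 282.0° ≈ 282°.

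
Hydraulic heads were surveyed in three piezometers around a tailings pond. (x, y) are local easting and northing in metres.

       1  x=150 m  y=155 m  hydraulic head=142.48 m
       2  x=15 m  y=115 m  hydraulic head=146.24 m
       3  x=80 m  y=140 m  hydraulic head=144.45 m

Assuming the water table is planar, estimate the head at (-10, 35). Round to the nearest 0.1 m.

With h = a·x + b·y + c and 1 as origin, the differences give:
  (-135)·a + (-40)·b = +3.76
  (-70)·a + (-15)·b = +1.97
Eliminate b (×(-15) and ×(-40), subtract): -775·a = 22.400 → a = ∂h/∂x = -0.02890
Back-substitute: b = ∂h/∂y = +0.003548.
h(-10, 35) = 142.48 + (-0.02890)·(-160) + (+0.003548)·(-120) = 142.48 +4.625 -0.426 = 146.679 m.

146.7 m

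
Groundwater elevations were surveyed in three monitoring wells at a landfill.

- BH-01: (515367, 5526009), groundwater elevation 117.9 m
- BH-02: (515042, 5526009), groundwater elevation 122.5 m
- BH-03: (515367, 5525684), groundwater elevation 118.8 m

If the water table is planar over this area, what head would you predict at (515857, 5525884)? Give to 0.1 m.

∂h/∂x = (122.5 − 117.9) / (515042 − 515367) = -0.01415
∂h/∂y = (118.8 − 117.9) / (5525684 − 5526009) = -0.002769
h(515857, 5525884) = 117.9 + (-0.01415)·(490) + (-0.002769)·(-125) = 117.9 -6.935 +0.346 = 111.311 m.

111.3 m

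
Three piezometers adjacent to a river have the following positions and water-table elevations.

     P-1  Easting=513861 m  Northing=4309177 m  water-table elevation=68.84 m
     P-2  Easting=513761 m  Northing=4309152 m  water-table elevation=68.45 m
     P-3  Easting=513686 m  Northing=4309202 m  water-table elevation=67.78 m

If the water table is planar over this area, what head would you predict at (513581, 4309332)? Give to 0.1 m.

With h = a·x + b·y + c and P-1 as origin, the differences give:
  (-100)·a + (-25)·b = -0.39
  (-175)·a + 25·b = -1.06
Eliminate b (×25 and ×(-25), subtract): -6875·a = -36.250 → a = ∂h/∂x = +0.005273
Back-substitute: b = ∂h/∂y = -0.005491.
h(513581, 4309332) = 68.84 + (+0.005273)·(-280) + (-0.005491)·(155) = 68.84 -1.476 -0.851 = 66.513 m.

66.5 m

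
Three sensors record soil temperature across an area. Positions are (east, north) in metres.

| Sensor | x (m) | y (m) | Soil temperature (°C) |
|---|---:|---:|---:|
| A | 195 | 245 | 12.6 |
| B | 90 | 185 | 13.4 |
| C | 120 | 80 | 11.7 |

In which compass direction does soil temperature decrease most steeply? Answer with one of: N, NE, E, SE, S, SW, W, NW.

SE

Three-point gradient (reference A): Δ to B = (-105, -60, +0.8), Δ to C = (-75, -165, -0.9).
∂T/∂x = -0.01450, ∂T/∂y = +0.01205 (det = 12825).
Steepest decrease is along −∇f = (+0.01450 E, -0.01205 N) → southeast.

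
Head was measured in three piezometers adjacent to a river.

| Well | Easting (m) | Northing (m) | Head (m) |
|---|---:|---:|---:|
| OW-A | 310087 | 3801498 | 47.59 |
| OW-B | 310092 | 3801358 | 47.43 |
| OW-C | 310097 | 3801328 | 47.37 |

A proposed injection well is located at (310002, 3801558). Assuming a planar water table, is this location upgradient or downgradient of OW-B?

upgradient

Taking OW-A as reference: OW-B−OW-A = (5, -140, -0.16); OW-C−OW-A = (10, -170, -0.22).
Determinant of the coordinate differences = 5·(-170) − 10·(-140) = 550.
∂h/∂x = [(-0.16)·(-170) − (-0.22)·(-140)] / 550 = -0.006545
∂h/∂y = [5·(-0.22) − 10·(-0.16)] / 550 = +0.0009091
Head at (310002, 3801558) = 47.59 + (-0.006545)·(-85) + (+0.0009091)·(60) = 48.20 m.
That is higher than the 47.43 m at OW-B, so the point is upgradient.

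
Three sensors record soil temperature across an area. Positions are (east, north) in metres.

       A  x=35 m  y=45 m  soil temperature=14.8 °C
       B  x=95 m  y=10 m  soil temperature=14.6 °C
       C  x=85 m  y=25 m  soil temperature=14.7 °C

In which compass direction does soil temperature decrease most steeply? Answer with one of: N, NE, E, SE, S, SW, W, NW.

S

Taking A as reference: B−A = (60, -35, -0.2); C−A = (50, -20, -0.1).
Determinant of the coordinate differences = 60·(-20) − 50·(-35) = 550.
∂T/∂x = [(-0.2)·(-20) − (-0.1)·(-35)] / 550 = +0.0009091
∂T/∂y = [60·(-0.1) − 50·(-0.2)] / 550 = +0.007273
Steepest decrease is along −∇f = (-0.0009091 E, -0.007273 N) → south.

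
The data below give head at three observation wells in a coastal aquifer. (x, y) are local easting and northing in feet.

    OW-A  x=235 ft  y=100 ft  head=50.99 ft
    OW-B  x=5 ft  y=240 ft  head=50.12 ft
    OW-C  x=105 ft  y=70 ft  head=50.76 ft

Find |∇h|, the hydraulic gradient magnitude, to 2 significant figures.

Three-point gradient (reference OW-A): Δ to OW-B = (-230, 140, -0.87), Δ to OW-C = (-130, -30, -0.23).
∂h/∂x = +0.002323, ∂h/∂y = -0.002398 (det = 25100).
|∇h| = √(0.002323² + -0.002398²) = 0.003339

0.0033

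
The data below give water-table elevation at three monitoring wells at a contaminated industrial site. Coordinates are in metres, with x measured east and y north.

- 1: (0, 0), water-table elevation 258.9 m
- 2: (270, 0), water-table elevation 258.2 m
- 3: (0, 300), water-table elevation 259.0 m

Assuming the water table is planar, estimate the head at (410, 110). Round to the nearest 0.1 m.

∂h/∂x = (258.2 − 258.9) / (270 − 0) = -0.002593
∂h/∂y = (259.0 − 258.9) / (300 − 0) = +0.0003333
h(410, 110) = 258.9 + (-0.002593)·(410) + (+0.0003333)·(110) = 258.9 -1.063 +0.037 = 257.874 m.

257.9 m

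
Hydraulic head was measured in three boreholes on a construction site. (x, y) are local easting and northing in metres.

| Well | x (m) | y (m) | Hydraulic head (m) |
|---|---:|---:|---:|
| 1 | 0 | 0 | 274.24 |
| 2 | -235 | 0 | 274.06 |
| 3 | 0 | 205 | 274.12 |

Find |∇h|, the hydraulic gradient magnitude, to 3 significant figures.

∂h/∂x = (274.06 − 274.24) / (-235 − 0) = +0.0007660
∂h/∂y = (274.12 − 274.24) / (205 − 0) = -0.0005854
|∇h| = √(0.0007660² + -0.0005854²) = 0.0009641

0.000964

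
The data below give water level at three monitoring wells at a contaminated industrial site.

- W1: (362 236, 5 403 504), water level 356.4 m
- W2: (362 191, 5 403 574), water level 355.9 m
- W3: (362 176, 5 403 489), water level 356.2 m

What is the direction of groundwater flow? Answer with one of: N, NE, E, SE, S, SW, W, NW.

NW

Taking W1 as reference: W2−W1 = (-45, 70, -0.5); W3−W1 = (-60, -15, -0.2).
Solve a·Δx + b·Δy = Δh: det = (-45)·(-15) − (-60)·70 = 4875.
∂h/∂x = [(-0.5)·(-15) − (-0.2)·70] / 4875 = +0.004410
∂h/∂y = [(-45)·(-0.2) − (-60)·(-0.5)] / 4875 = -0.004308
Flow = −∇h = (-0.004410 east, +0.004308 north), which points northwest.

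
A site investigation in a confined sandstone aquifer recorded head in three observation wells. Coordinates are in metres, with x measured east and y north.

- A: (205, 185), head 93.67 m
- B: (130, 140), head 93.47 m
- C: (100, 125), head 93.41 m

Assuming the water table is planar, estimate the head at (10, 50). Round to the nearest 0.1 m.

Differences from A: to B (Δx, Δy, Δh) = (-75, -45, -0.20); to C = (-105, -60, -0.26).
Solve a·Δx + b·Δy = Δh: det = (-75)·(-60) − (-105)·(-45) = -225.
∂h/∂x = [(-0.20)·(-60) − (-0.26)·(-45)] / -225 = -0.001333
∂h/∂y = [(-75)·(-0.26) − (-105)·(-0.20)] / -225 = +0.006667
h(10, 50) = 93.67 + (-0.001333)·(-195) + (+0.006667)·(-135) = 93.67 +0.260 -0.900 = 93.030 m.

93.0 m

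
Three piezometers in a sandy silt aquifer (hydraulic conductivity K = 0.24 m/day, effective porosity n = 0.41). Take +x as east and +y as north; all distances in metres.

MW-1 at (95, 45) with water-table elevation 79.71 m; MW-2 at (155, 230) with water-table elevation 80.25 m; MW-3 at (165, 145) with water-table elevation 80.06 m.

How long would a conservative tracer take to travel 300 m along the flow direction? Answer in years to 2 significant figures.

Differences from MW-1: to MW-2 (Δx, Δy, Δh) = (60, 185, +0.54); to MW-3 = (70, 100, +0.35).
Determinant of the coordinate differences = 60·100 − 70·185 = -6950.
∂h/∂x = [(+0.54)·100 − (+0.35)·185] / -6950 = +0.001547
∂h/∂y = [60·(+0.35) − 70·(+0.54)] / -6950 = +0.002417
|∇h| = √(0.001547² + 0.002417²) = 0.00287
Seepage velocity v = K·i/n = 0.24 × 0.00287 / 0.41 = 0.00168 m/day.
t = 300 / 0.00168 = 1.786e+05 days = 489 years.

490 years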